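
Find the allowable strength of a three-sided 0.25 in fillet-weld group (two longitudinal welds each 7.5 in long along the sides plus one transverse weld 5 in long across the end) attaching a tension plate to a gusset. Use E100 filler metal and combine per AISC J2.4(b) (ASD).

R_n/Ω ≈ 107 kips

E100XX → F_EXX = 100 ksi.
t_e = 0.707 × 0.25 = 0.1767 in.
R_nwl = 0.6 × 100 × 0.1767 × 15 = 159.1 kips (longitudinal, 2 welds).
R_nwt = 0.6 × 100 × 0.1767 × 5 = 53.02 kips (transverse, base value).
(i) R_nwl + R_nwt = 212.1 kips; (ii) 0.85 R_nwl + 1.5 R_nwt = 214.8 kips.
R_n = max = 214.8 kips [governs: (ii)]; R_n/Ω = 107.4 kips.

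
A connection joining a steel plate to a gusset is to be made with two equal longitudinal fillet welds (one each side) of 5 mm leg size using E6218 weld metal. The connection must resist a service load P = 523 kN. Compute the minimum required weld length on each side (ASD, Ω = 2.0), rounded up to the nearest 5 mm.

L = 400 mm on each side

E62XX → F_EXX = 620 MPa.
Throat t_e = 0.707 × 5 = 3.535 mm.
r_n/Ω = (0.6 × 620 × 3.535) / 2.0 = 657.5 N/mm = 0.6575 kN/mm.
L_req = P / (r_n/Ω) = 523 / 0.6575 = 795.4 mm total.
Per side: 795.4 / 2 = 397.7 mm.
Round up → use L = 400 mm on each side.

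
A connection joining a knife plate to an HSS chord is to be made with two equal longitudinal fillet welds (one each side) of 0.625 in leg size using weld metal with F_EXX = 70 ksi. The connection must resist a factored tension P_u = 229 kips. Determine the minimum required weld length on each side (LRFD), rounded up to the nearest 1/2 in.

L = 8.5 in on each side

Throat t_e = 0.707 × 0.625 = 0.4419 in.
φr_n = 0.75 × 0.6 × 70 × 0.4419 = 13.92 kips/in.
L_req = P_u / φr_n = 229 / 13.92 = 16.45 in total.
Per side: 16.45 / 2 = 8.226 in.
Round up → use L = 8.5 in on each side.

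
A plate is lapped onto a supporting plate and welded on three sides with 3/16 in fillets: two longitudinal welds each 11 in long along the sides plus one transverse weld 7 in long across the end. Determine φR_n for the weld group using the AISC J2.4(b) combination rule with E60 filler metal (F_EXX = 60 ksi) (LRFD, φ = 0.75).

t_e = 0.707 × 0.1875 = 0.1326 in.
R_nwl = 0.6 × 60 × 0.1326 × 22 = 105 kip (longitudinal, 2 welds).
R_nwt = 0.6 × 60 × 0.1326 × 7 = 33.41 kip (transverse, base value).
(i) R_nwl + R_nwt = 138.4 kip; (ii) 0.85 R_nwl + 1.5 R_nwt = 139.3 kip.
R_n = max = 139.3 kip [governs: (ii)]; φR_n = 104.5 kip.

φR_n ≈ 105 kip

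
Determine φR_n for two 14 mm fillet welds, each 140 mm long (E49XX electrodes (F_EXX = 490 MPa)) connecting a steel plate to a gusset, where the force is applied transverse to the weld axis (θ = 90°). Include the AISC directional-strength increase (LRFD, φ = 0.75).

φR_n ≈ 917 kN

t_e = 0.707 × 14 = 9.898 mm; A_we = 9.898 × 280 = 2771 mm².
Directional factor: 1.0 + 0.5 sin^1.5(90°) = 1.5.
F_nw = 0.6 × 490 × 1.5 = 441 MPa.
φR_n = 0.75 × 441 × 2771 × 10⁻³ = 916.7 kN.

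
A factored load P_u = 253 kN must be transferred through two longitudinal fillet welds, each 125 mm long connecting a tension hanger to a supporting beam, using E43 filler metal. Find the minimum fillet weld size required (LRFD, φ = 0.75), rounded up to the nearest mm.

w = 8 mm

E43XX → F_EXX = 430 MPa.
Total weld length L = 250 mm.
Required throat t_e = P_u / (φ × 0.6 F_EXX × L) = 253 / (0.75 × 0.6 × 430 × 250 × 10⁻³) = 5.23 mm.
Required leg w = t_e / 0.707 = 7.397 mm → use 8 mm.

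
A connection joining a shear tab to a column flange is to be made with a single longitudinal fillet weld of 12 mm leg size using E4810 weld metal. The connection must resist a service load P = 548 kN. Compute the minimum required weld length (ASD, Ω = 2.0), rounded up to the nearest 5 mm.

L = 450 mm

E48XX → F_EXX = 480 MPa.
Throat t_e = 0.707 × 12 = 8.484 mm.
r_n/Ω = (0.6 × 480 × 8.484) / 2.0 = 1222 N/mm = 1.222 kN/mm.
L_req = P / (r_n/Ω) = 548 / 1.222 = 448.6 mm total.
Round up → use L = 450 mm.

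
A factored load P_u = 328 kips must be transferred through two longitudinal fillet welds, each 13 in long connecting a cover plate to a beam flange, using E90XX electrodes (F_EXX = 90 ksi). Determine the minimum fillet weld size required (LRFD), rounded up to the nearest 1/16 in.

w = 1/2 in

Total weld length L = 26 in.
Required throat t_e = P_u / (φ × 0.6 F_EXX × L) = 328 / (0.75 × 0.6 × 90 × 26) = 0.3115 in.
Required leg w = t_e / 0.707 = 0.4406 in → use 1/2 in.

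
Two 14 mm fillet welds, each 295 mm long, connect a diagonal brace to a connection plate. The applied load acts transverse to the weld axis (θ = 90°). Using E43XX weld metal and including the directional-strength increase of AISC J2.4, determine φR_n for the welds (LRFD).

φR_n ≈ 1700 kN

E43XX → F_EXX = 430 MPa.
t_e = 0.707 × 14 = 9.898 mm; A_we = 9.898 × 590 = 5840 mm².
Directional factor: 1.0 + 0.5 sin^1.5(90°) = 1.5.
F_nw = 0.6 × 430 × 1.5 = 387 MPa.
φR_n = 0.75 × 387 × 5840 × 10⁻³ = 1695 kN.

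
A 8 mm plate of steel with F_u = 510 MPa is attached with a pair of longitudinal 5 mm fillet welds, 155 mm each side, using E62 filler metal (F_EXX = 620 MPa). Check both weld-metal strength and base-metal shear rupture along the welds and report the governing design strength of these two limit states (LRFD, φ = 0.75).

t_e = 0.707 × 5 = 3.535 mm; L = 310 mm.
Weld metal: φR_n = 0.75 × 0.6 × 620 × 3.535 × 310 × 10⁻³ = 305.7 kN.
Base metal (shear rupture): φR_n = 0.75 × 0.6 × 510 × 8 × 310 × 10⁻³ = 569.2 kN.
Governing: weld metal.

φR_n ≈ 306 kN (weld metal governs)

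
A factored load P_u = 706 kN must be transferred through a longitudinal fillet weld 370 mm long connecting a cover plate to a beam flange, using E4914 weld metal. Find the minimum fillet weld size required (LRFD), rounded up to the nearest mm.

E49XX → F_EXX = 490 MPa.
Total weld length L = 370 mm.
Required throat t_e = P_u / (φ × 0.6 F_EXX × L) = 706 / (0.75 × 0.6 × 490 × 370 × 10⁻³) = 8.654 mm.
Required leg w = t_e / 0.707 = 12.24 mm → use 13 mm.

w = 13 mm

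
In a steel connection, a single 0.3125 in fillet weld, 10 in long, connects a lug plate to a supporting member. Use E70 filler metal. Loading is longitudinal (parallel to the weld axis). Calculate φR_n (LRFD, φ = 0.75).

φR_n ≈ 69.6 kip

E70XX → F_EXX = 70 ksi.
Effective throat t_e = 0.707 × 0.3125 = 0.2209 in.
Total length L = 10 in; A_we = 0.2209 × 10 = 2.209 in².
F_nw = 0.6 F_EXX = 0.6 × 70 = 42 ksi.
φR_n = 0.75 × 42 × 2.209 = 69.6 kip.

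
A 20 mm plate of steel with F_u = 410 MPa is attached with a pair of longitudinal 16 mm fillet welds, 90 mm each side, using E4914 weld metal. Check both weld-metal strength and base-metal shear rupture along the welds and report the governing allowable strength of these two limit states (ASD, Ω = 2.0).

E49XX → F_EXX = 490 MPa.
t_e = 0.707 × 16 = 11.31 mm; L = 180 mm.
Weld metal: R_n/Ω = (1/2.0) × 0.6 × 490 × 11.31 × 180 × 10⁻³ = 299.3 kN.
Base metal (shear rupture): R_n/Ω = (1/2.0) × 0.6 × 410 × 20 × 180 × 10⁻³ = 442.8 kN.
Governing: weld metal.

R_n/Ω ≈ 299 kN (weld metal governs)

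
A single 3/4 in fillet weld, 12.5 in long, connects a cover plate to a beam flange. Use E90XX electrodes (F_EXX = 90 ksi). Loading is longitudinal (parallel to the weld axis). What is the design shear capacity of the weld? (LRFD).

Effective throat t_e = 0.707 × 0.75 = 0.5302 in.
Total length L = 12.5 in; A_we = 0.5302 × 12.5 = 6.628 in².
F_nw = 0.6 F_EXX = 0.6 × 90 = 54 ksi.
φR_n = 0.75 × 54 × 6.628 = 268.4 kip.

φR_n ≈ 268 kip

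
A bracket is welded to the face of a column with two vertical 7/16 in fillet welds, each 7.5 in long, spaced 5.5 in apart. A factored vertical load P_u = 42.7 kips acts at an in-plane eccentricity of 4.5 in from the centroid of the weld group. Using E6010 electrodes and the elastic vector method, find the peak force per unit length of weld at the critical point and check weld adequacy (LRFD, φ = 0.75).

f_max ≈ 6.94 kip/in; adequate

E60XX → F_EXX = 60 ksi.
Total weld length L_w = 15 in. Treat welds as unit-width lines.
Polar moment about centroid: J = 2[d³/12 + d(b/2)²] = 2[7.5³/12 + 7.5×2.75²] = 183.8 in³.
Direct shear f_v = P/L_w = 42.7 / 15 = 2.847 kip/in (vertical).
Torsion M = P·e = 42.7 × 4.5 = 192.15 kip·in.
Critical point at (x, y) = (2.75, 3.75) from centroid. f_tx = M·y/J = 3.921 kip/in; f_ty = M·x/J = 2.876 kip/in.
Resultant f_max = √[f_tx² + (f_v + f_ty)²] = √[3.921² + (2.847 + 2.876)²] = 6.937 kip/in.
Capacity per unit length: φr_n = 0.75 × 0.6 × 60 × (0.707 × 0.4375) = 8.351 kip/in.
6.937 ≤ 8.351 → adequate.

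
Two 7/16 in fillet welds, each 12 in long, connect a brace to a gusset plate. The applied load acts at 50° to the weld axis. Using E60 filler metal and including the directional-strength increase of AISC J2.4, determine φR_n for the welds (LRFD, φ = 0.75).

φR_n ≈ 268 kips

E60XX → F_EXX = 60 ksi.
t_e = 0.707 × 0.4375 = 0.3093 in; A_we = 0.3093 × 24 = 7.423 in².
Directional factor: 1.0 + 0.5 sin^1.5(50°) = 1.335.
F_nw = 0.6 × 60 × 1.335 = 48.07 ksi.
φR_n = 0.75 × 48.07 × 7.423 = 267.6 kips.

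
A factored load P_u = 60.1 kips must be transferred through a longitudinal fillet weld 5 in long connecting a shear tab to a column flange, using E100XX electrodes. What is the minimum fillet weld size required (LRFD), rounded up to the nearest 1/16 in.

w = 7/16 in

E100XX → F_EXX = 100 ksi.
Total weld length L = 5 in.
Required throat t_e = P_u / (φ × 0.6 F_EXX × L) = 60.1 / (0.75 × 0.6 × 100 × 5) = 0.2671 in.
Required leg w = t_e / 0.707 = 0.3778 in → use 7/16 in.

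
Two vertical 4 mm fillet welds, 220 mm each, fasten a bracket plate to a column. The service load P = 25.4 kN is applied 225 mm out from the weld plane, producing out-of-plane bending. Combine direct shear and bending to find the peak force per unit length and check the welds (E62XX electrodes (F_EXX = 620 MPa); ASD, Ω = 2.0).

f_max ≈ 359 N/mm; adequate

L_w = 2 × 220 = 440 mm; section modulus (unit throat) S = 2 × L²/6 = 16130 mm².
Direct shear f_v = P/L_w = 25.4×10³/440 = 57.73 N/mm.
Moment M = P × e = 25.4×10³ × 225 = 5715000 N·mm; bending f_b = M/S = 354.2 N/mm.
f_max = √(f_v² + f_b²) = √(57.73² + 354.2²) = 358.9 N/mm.
r_n/Ω = (1/2.0) × 0.6 × 620 × (0.707 × 4) = 526 N/mm → adequate.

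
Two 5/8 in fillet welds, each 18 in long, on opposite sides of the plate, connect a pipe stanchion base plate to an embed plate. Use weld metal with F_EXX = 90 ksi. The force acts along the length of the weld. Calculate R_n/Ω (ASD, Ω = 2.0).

R_n/Ω ≈ 430 kips

Effective throat t_e = 0.707 × 0.625 = 0.4419 in.
Total length L = 36 in; A_we = 0.4419 × 36 = 15.91 in².
F_nw = 0.6 F_EXX = 0.6 × 90 = 54 ksi.
R_n = 54 × 15.91 = 859 kips; R_n/Ω = 859/2.0 = 429.5 kips.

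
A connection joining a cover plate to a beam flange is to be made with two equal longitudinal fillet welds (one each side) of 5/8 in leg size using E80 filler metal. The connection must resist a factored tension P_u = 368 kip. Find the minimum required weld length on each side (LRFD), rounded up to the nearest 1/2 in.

L = 12 in on each side

E80XX → F_EXX = 80 ksi.
Throat t_e = 0.707 × 0.625 = 0.4419 in.
φr_n = 0.75 × 0.6 × 80 × 0.4419 = 15.91 kip/in.
L_req = P_u / φr_n = 368 / 15.91 = 23.13 in total.
Per side: 23.13 / 2 = 11.57 in.
Round up → use L = 12 in on each side.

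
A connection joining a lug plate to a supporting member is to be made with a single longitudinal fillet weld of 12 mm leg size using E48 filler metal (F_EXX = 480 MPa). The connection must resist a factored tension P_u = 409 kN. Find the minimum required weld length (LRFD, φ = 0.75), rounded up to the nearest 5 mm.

L = 225 mm

Throat t_e = 0.707 × 12 = 8.484 mm.
φr_n = 0.75 × 0.6 × 480 × 8.484 × 10⁻³ = 1.833 kN/mm.
L_req = P_u / φr_n = 409 / 1.833 = 223.2 mm total.
Round up → use L = 225 mm.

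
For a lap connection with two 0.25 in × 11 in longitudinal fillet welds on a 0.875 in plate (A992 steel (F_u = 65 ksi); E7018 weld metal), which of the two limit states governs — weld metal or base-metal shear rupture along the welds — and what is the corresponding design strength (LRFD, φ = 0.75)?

φR_n ≈ 122 kips (weld metal governs)

E70XX → F_EXX = 70 ksi.
t_e = 0.707 × 0.25 = 0.1767 in; L = 22 in.
Weld metal: φR_n = 0.75 × 0.6 × 70 × 0.1767 × 22 = 122.5 kips.
Base metal (shear rupture): φR_n = 0.75 × 0.6 × 65 × 0.875 × 22 = 563.1 kips.
Governing: weld metal.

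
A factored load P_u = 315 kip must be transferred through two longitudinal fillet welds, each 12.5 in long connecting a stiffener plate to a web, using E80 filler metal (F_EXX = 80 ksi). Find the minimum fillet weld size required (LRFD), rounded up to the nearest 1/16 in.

Total weld length L = 25 in.
Required throat t_e = P_u / (φ × 0.6 F_EXX × L) = 315 / (0.75 × 0.6 × 80 × 25) = 0.35 in.
Required leg w = t_e / 0.707 = 0.495 in → use 1/2 in.

w = 1/2 in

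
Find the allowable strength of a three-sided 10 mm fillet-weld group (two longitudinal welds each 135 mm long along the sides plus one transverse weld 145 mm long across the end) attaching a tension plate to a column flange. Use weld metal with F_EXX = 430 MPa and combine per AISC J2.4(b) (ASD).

R_n/Ω ≈ 408 kN

t_e = 0.707 × 10 = 7.07 mm.
R_nwl = 0.6 × 430 × 7.07 × 270 × 10⁻³ = 492.5 kN (longitudinal, 2 welds).
R_nwt = 0.6 × 430 × 7.07 × 145 × 10⁻³ = 264.5 kN (transverse, base value).
(i) R_nwl + R_nwt = 757 kN; (ii) 0.85 R_nwl + 1.5 R_nwt = 815.4 kN.
R_n = max = 815.4 kN [governs: (ii)]; R_n/Ω = 407.7 kN.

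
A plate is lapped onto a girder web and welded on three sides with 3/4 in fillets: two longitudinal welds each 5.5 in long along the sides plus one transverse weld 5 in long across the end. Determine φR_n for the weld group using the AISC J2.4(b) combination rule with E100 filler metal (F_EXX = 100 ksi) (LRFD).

φR_n ≈ 402 kip

t_e = 0.707 × 0.75 = 0.5302 in.
R_nwl = 0.6 × 100 × 0.5302 × 11 = 350 kip (longitudinal, 2 welds).
R_nwt = 0.6 × 100 × 0.5302 × 5 = 159.1 kip (transverse, base value).
(i) R_nwl + R_nwt = 509 kip; (ii) 0.85 R_nwl + 1.5 R_nwt = 536.1 kip.
R_n = max = 536.1 kip [governs: (ii)]; φR_n = 402.1 kip.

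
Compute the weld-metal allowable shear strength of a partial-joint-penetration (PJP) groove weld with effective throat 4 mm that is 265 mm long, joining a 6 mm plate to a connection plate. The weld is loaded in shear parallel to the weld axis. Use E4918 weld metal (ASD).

E49XX → F_EXX = 490 MPa.
Effective throat (given) t_e = 4 mm.
A_we = 4 × 265 = 1060 mm².
F_nw = 0.6 F_EXX = 294 MPa.
R_n/Ω = (294 × 1060) / 2.0 × 10⁻³ = 155.8 kN.

R_n/Ω ≈ 156 kN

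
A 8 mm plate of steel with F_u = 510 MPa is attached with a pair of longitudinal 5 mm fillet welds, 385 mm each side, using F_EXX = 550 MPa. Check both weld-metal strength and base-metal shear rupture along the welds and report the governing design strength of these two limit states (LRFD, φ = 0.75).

t_e = 0.707 × 5 = 3.535 mm; L = 770 mm.
Weld metal: φR_n = 0.75 × 0.6 × 550 × 3.535 × 770 × 10⁻³ = 673.7 kN.
Base metal (shear rupture): φR_n = 0.75 × 0.6 × 510 × 8 × 770 × 10⁻³ = 1414 kN.
Governing: weld metal.

φR_n ≈ 674 kN (weld metal governs)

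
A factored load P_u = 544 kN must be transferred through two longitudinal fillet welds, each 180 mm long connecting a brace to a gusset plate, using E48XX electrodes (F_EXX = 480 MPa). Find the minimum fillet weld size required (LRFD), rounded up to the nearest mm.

Total weld length L = 360 mm.
Required throat t_e = P_u / (φ × 0.6 F_EXX × L) = 544 / (0.75 × 0.6 × 480 × 360 × 10⁻³) = 6.996 mm.
Required leg w = t_e / 0.707 = 9.895 mm → use 10 mm.

w = 10 mm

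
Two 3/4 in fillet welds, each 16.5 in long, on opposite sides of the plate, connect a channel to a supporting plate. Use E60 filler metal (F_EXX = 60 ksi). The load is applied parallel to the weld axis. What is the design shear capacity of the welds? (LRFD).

Effective throat t_e = 0.707 × 0.75 = 0.5302 in.
Total length L = 33 in; A_we = 0.5302 × 33 = 17.5 in².
F_nw = 0.6 F_EXX = 0.6 × 60 = 36 ksi.
φR_n = 0.75 × 36 × 17.5 = 472.5 kips.

φR_n ≈ 472 kips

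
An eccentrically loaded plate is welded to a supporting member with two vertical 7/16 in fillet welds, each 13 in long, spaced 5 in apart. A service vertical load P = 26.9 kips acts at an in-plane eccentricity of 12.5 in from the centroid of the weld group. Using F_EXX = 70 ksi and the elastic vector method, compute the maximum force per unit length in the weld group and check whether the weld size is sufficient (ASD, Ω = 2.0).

Total weld length L_w = 26 in. Treat welds as unit-width lines.
Polar moment about centroid: J = 2[d³/12 + d(b/2)²] = 2[13³/12 + 13×2.5²] = 528.7 in³.
Direct shear f_v = P/L_w = 26.9 / 26 = 1.035 kip/in (vertical).
Torsion M = P·e = 26.9 × 12.5 = 336.25 kip·in.
Critical point at (x, y) = (2.5, 6.5) from centroid. f_tx = M·y/J = 4.134 kip/in; f_ty = M·x/J = 1.59 kip/in.
Resultant f_max = √[f_tx² + (f_v + f_ty)²] = √[4.134² + (1.035 + 1.59)²] = 4.897 kip/in.
Capacity per unit length: r_n/Ω = (1/2.0) × 0.6 × 70 × (0.707 × 0.4375) = 6.496 kip/in.
4.897 ≤ 6.496 → adequate.

f_max ≈ 4.9 kip/in; adequate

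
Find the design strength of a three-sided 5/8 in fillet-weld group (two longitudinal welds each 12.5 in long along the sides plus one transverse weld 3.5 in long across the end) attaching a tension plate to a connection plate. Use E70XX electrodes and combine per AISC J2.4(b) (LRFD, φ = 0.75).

φR_n ≈ 397 kips

E70XX → F_EXX = 70 ksi.
t_e = 0.707 × 0.625 = 0.4419 in.
R_nwl = 0.6 × 70 × 0.4419 × 25 = 464 kips (longitudinal, 2 welds).
R_nwt = 0.6 × 70 × 0.4419 × 3.5 = 64.96 kips (transverse, base value).
(i) R_nwl + R_nwt = 528.9 kips; (ii) 0.85 R_nwl + 1.5 R_nwt = 491.8 kips.
R_n = max = 528.9 kips [governs: (i)]; φR_n = 396.7 kips.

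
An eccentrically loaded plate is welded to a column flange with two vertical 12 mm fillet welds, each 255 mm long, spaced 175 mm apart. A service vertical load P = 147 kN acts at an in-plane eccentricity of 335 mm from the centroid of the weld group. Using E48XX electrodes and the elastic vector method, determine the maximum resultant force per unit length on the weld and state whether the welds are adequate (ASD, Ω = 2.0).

E48XX → F_EXX = 480 MPa.
Total weld length L_w = 510 mm. Treat welds as unit-width lines.
Polar moment about centroid: J = 2[d³/12 + d(b/2)²] = 2[255³/12 + 255×87.5²] = 6668000 mm³.
Direct shear f_v = P/L_w = 147×10³ / 510 = 288.2 N/mm (vertical).
Torsion M = P·e = 147×10³ × 335 = 49245000 N·mm.
Critical point at (x, y) = (87.5, 127.5) from centroid. f_tx = M·y/J = 941.6 N/mm; f_ty = M·x/J = 646.2 N/mm.
Resultant f_max = √[f_tx² + (f_v + f_ty)²] = √[941.6² + (288.2 + 646.2)²] = 1327 N/mm.
Capacity per unit length: r_n/Ω = (1/2.0) × 0.6 × 480 × (0.707 × 12) = 1222 N/mm.
1327 > 1222 → NOT adequate.

f_max ≈ 1330 N/mm; NOT adequate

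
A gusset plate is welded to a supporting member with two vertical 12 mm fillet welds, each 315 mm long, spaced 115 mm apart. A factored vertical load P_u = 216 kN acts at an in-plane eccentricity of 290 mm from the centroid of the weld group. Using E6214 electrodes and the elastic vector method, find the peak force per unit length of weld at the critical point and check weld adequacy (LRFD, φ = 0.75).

f_max ≈ 1590 N/mm; adequate

E62XX → F_EXX = 620 MPa.
Total weld length L_w = 630 mm. Treat welds as unit-width lines.
Polar moment about centroid: J = 2[d³/12 + d(b/2)²] = 2[315³/12 + 315×57.5²] = 7292000 mm³.
Direct shear f_v = P/L_w = 216×10³ / 630 = 342.9 N/mm (vertical).
Torsion M = P·e = 216×10³ × 290 = 62640000 N·mm.
Critical point at (x, y) = (57.5, 157.5) from centroid. f_tx = M·y/J = 1353 N/mm; f_ty = M·x/J = 493.9 N/mm.
Resultant f_max = √[f_tx² + (f_v + f_ty)²] = √[1353² + (342.9 + 493.9)²] = 1591 N/mm.
Capacity per unit length: φr_n = 0.75 × 0.6 × 620 × (0.707 × 12) = 2367 N/mm.
1591 ≤ 2367 → adequate.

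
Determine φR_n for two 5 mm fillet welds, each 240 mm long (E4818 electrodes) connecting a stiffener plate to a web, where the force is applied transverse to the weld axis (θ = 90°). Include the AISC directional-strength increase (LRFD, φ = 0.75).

E48XX → F_EXX = 480 MPa.
t_e = 0.707 × 5 = 3.535 mm; A_we = 3.535 × 480 = 1697 mm².
Directional factor: 1.0 + 0.5 sin^1.5(90°) = 1.5.
F_nw = 0.6 × 480 × 1.5 = 432 MPa.
φR_n = 0.75 × 432 × 1697 × 10⁻³ = 549.8 kN.

φR_n ≈ 550 kN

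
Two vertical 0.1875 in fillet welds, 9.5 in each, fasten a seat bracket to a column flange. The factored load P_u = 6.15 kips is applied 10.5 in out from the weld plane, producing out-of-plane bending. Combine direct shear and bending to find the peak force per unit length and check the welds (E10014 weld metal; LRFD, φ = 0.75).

f_max ≈ 2.17 kip/in; adequate

E100XX → F_EXX = 100 ksi.
L_w = 2 × 9.5 = 19 in; section modulus (unit throat) S = 2 × L²/6 = 30.08 in².
Direct shear f_v = P/L_w = 6.15/19 = 0.3237 kip/in.
Moment M = P × e = 6.15 × 10.5 = 64.575 kip·in; bending f_b = M/S = 2.147 kip/in.
f_max = √(f_v² + f_b²) = √(0.3237² + 2.147²) = 2.171 kip/in.
φr_n = 0.75 × 0.6 × 100 × (0.707 × 0.1875) = 5.965 kip/in → adequate.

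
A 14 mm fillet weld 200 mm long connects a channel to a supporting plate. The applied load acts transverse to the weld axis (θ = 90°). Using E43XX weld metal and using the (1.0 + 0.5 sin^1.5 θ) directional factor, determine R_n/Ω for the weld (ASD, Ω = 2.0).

R_n/Ω ≈ 383 kN

E43XX → F_EXX = 430 MPa.
t_e = 0.707 × 14 = 9.898 mm; A_we = 9.898 × 200 = 1980 mm².
Directional factor: 1.0 + 0.5 sin^1.5(90°) = 1.5.
F_nw = 0.6 × 430 × 1.5 = 387 MPa.
R_n/Ω = (387 × 1980) / 2.0 × 10⁻³ = 383.1 kN.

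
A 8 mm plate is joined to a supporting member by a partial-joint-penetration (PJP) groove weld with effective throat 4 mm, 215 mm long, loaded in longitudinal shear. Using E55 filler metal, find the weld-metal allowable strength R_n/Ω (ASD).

R_n/Ω ≈ 142 kN

E55XX → F_EXX = 550 MPa.
Effective throat (given) t_e = 4 mm.
A_we = 4 × 215 = 860 mm².
F_nw = 0.6 F_EXX = 330 MPa.
R_n/Ω = (330 × 860) / 2.0 × 10⁻³ = 141.9 kN.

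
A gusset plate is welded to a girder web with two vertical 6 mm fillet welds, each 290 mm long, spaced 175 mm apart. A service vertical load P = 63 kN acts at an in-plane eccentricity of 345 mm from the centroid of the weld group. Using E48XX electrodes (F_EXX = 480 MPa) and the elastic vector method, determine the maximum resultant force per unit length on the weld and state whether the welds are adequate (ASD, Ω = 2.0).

f_max ≈ 498 N/mm; adequate

Total weld length L_w = 580 mm. Treat welds as unit-width lines.
Polar moment about centroid: J = 2[d³/12 + d(b/2)²] = 2[290³/12 + 290×87.5²] = 8505000 mm³.
Direct shear f_v = P/L_w = 63×10³ / 580 = 108.6 N/mm (vertical).
Torsion M = P·e = 63×10³ × 345 = 21735000 N·mm.
Critical point at (x, y) = (87.5, 145) from centroid. f_tx = M·y/J = 370.5 N/mm; f_ty = M·x/J = 223.6 N/mm.
Resultant f_max = √[f_tx² + (f_v + f_ty)²] = √[370.5² + (108.6 + 223.6)²] = 497.7 N/mm.
Capacity per unit length: r_n/Ω = (1/2.0) × 0.6 × 480 × (0.707 × 6) = 610.8 N/mm.
497.7 ≤ 610.8 → adequate.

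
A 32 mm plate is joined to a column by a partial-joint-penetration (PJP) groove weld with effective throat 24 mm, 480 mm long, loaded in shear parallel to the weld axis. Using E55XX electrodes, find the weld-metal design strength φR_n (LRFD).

φR_n ≈ 2850 kN

E55XX → F_EXX = 550 MPa.
Effective throat (given) t_e = 24 mm.
A_we = 24 × 480 = 11520 mm².
F_nw = 0.6 F_EXX = 330 MPa.
φR_n = 0.75 × 330 × 11520 × 10⁻³ = 2851 kN.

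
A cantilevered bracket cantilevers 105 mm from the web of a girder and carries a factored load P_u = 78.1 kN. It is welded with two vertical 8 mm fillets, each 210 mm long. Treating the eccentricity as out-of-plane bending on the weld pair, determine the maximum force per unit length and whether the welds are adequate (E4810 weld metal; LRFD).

f_max ≈ 588 N/mm; adequate

E48XX → F_EXX = 480 MPa.
L_w = 2 × 210 = 420 mm; section modulus (unit throat) S = 2 × L²/6 = 14700 mm².
Direct shear f_v = P/L_w = 78.1×10³/420 = 186 N/mm.
Moment M = P × e = 78.1×10³ × 105 = 8200500 N·mm; bending f_b = M/S = 557.9 N/mm.
f_max = √(f_v² + f_b²) = √(186² + 557.9²) = 588 N/mm.
φr_n = 0.75 × 0.6 × 480 × (0.707 × 8) = 1222 N/mm → adequate.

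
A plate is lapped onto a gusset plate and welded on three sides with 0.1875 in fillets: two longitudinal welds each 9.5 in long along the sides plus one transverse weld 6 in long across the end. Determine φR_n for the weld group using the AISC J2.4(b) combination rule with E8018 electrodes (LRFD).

E80XX → F_EXX = 80 ksi.
t_e = 0.707 × 0.1875 = 0.1326 in.
R_nwl = 0.6 × 80 × 0.1326 × 19 = 120.9 kips (longitudinal, 2 welds).
R_nwt = 0.6 × 80 × 0.1326 × 6 = 38.18 kips (transverse, base value).
(i) R_nwl + R_nwt = 159.1 kips; (ii) 0.85 R_nwl + 1.5 R_nwt = 160 kips.
R_n = max = 160 kips [governs: (ii)]; φR_n = 120 kips.

φR_n ≈ 120 kips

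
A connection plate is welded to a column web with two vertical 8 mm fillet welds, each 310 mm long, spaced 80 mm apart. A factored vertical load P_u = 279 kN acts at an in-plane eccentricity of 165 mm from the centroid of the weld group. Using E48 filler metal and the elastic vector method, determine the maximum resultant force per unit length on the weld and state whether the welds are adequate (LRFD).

E48XX → F_EXX = 480 MPa.
Total weld length L_w = 620 mm. Treat welds as unit-width lines.
Polar moment about centroid: J = 2[d³/12 + d(b/2)²] = 2[310³/12 + 310×40²] = 5957000 mm³.
Direct shear f_v = P/L_w = 279×10³ / 620 = 450 N/mm (vertical).
Torsion M = P·e = 279×10³ × 165 = 46035000 N·mm.
Critical point at (x, y) = (40, 155) from centroid. f_tx = M·y/J = 1198 N/mm; f_ty = M·x/J = 309.1 N/mm.
Resultant f_max = √[f_tx² + (f_v + f_ty)²] = √[1198² + (450 + 309.1)²] = 1418 N/mm.
Capacity per unit length: φr_n = 0.75 × 0.6 × 480 × (0.707 × 8) = 1222 N/mm.
1418 > 1222 → NOT adequate.

f_max ≈ 1420 N/mm; NOT adequate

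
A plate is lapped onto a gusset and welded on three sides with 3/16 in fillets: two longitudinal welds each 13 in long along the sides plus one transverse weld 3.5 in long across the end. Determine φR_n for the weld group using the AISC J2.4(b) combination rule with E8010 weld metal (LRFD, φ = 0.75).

φR_n ≈ 141 kip

E80XX → F_EXX = 80 ksi.
t_e = 0.707 × 0.1875 = 0.1326 in.
R_nwl = 0.6 × 80 × 0.1326 × 26 = 165.4 kip (longitudinal, 2 welds).
R_nwt = 0.6 × 80 × 0.1326 × 3.5 = 22.27 kip (transverse, base value).
(i) R_nwl + R_nwt = 187.7 kip; (ii) 0.85 R_nwl + 1.5 R_nwt = 174 kip.
R_n = max = 187.7 kip [governs: (i)]; φR_n = 140.8 kip.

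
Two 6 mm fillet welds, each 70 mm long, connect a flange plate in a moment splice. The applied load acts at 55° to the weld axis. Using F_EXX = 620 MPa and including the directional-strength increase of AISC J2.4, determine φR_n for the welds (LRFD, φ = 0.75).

φR_n ≈ 227 kN

t_e = 0.707 × 6 = 4.242 mm; A_we = 4.242 × 140 = 593.9 mm².
Directional factor: 1.0 + 0.5 sin^1.5(55°) = 1.371.
F_nw = 0.6 × 620 × 1.371 = 509.9 MPa.
φR_n = 0.75 × 509.9 × 593.9 × 10⁻³ = 227.1 kN.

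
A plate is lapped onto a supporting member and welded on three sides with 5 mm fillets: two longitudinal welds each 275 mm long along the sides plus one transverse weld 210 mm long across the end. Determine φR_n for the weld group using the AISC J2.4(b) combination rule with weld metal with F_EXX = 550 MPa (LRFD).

t_e = 0.707 × 5 = 3.535 mm.
R_nwl = 0.6 × 550 × 3.535 × 550 × 10⁻³ = 641.6 kN (longitudinal, 2 welds).
R_nwt = 0.6 × 550 × 3.535 × 210 × 10⁻³ = 245 kN (transverse, base value).
(i) R_nwl + R_nwt = 886.6 kN; (ii) 0.85 R_nwl + 1.5 R_nwt = 912.8 kN.
R_n = max = 912.8 kN [governs: (ii)]; φR_n = 684.6 kN.

φR_n ≈ 685 kN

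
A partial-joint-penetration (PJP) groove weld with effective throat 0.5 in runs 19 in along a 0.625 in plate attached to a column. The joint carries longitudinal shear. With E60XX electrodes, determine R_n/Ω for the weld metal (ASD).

E60XX → F_EXX = 60 ksi.
Effective throat (given) t_e = 0.5 in.
A_we = 0.5 × 19 = 9.5 in².
F_nw = 0.6 F_EXX = 36 ksi.
R_n/Ω = (36 × 9.5) / 2.0 = 171 kips.

R_n/Ω ≈ 171 kips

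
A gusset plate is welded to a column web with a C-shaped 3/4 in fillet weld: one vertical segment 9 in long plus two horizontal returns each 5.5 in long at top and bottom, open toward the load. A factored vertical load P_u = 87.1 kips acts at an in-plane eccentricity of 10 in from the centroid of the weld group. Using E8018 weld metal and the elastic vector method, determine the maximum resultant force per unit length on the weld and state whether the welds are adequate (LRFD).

f_max ≈ 18.2 kip/in; adequate

E80XX → F_EXX = 80 ksi.
Total weld length L_w = 20 in. Treat welds as unit-width lines.
Centroid: x̄ = 2×5.5×2.75 / 20 = 1.512 in from the vertical weld.
Polar moment about centroid: J = I_x + I_y = [9³/12 + 2×5.5×4.5²] + [9×1.512² + 2(5.5³/12 + 5.5×1.238²)] = 348.7 in³.
Direct shear f_v = P/L_w = 87.1 / 20 = 4.355 kip/in (vertical).
Torsion M = P·e = 87.1 × 10 = 871 kip·in.
Critical point at (x, y) = (3.987, 4.5) from centroid. f_tx = M·y/J = 11.24 kip/in; f_ty = M·x/J = 9.961 kip/in.
Resultant f_max = √[f_tx² + (f_v + f_ty)²] = √[11.24² + (4.355 + 9.961)²] = 18.2 kip/in.
Capacity per unit length: φr_n = 0.75 × 0.6 × 80 × (0.707 × 0.75) = 19.09 kip/in.
18.2 ≤ 19.09 → adequate.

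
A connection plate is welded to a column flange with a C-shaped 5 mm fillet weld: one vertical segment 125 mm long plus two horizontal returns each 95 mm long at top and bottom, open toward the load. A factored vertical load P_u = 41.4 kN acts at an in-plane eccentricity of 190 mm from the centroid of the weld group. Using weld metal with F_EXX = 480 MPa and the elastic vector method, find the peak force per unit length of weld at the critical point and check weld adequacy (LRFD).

Total weld length L_w = 315 mm. Treat welds as unit-width lines.
Centroid: x̄ = 2×95×47.5 / 315 = 28.65 mm from the vertical weld.
Polar moment about centroid: J = I_x + I_y = [125³/12 + 2×95×62.5²] + [125×28.65² + 2(95³/12 + 95×18.85²)] = 1218000 mm³.
Direct shear f_v = P/L_w = 41.4×10³ / 315 = 131.4 N/mm (vertical).
Torsion M = P·e = 41.4×10³ × 190 = 7866000 N·mm.
Critical point at (x, y) = (66.35, 62.5) from centroid. f_tx = M·y/J = 403.6 N/mm; f_ty = M·x/J = 428.5 N/mm.
Resultant f_max = √[f_tx² + (f_v + f_ty)²] = √[403.6² + (131.4 + 428.5)²] = 690.3 N/mm.
Capacity per unit length: φr_n = 0.75 × 0.6 × 480 × (0.707 × 5) = 763.6 N/mm.
690.3 ≤ 763.6 → adequate.

f_max ≈ 690 N/mm; adequate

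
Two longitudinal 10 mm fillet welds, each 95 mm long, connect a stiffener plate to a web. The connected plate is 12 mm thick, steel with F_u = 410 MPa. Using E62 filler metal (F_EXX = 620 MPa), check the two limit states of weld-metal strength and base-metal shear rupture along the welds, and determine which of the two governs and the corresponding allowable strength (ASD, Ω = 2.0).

t_e = 0.707 × 10 = 7.07 mm; L = 190 mm.
Weld metal: R_n/Ω = (1/2.0) × 0.6 × 620 × 7.07 × 190 × 10⁻³ = 249.9 kN.
Base metal (shear rupture): R_n/Ω = (1/2.0) × 0.6 × 410 × 12 × 190 × 10⁻³ = 280.4 kN.
Governing: weld metal.

R_n/Ω ≈ 250 kN (weld metal governs)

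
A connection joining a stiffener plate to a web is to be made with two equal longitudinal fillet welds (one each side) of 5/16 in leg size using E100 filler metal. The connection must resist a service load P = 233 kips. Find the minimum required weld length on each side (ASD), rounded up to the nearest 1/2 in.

E100XX → F_EXX = 100 ksi.
Throat t_e = 0.707 × 0.3125 = 0.2209 in.
r_n/Ω = (0.6 × 100 × 0.2209) / 2.0 = 6.628 kip/in.
L_req = P / (r_n/Ω) = 233 / 6.628 = 35.15 in total.
Per side: 35.15 / 2 = 17.58 in.
Round up → use L = 18 in on each side.

L = 18 in on each side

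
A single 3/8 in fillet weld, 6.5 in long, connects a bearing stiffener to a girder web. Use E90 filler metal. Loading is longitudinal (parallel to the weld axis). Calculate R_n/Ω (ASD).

R_n/Ω ≈ 46.5 kip

E90XX → F_EXX = 90 ksi.
Effective throat t_e = 0.707 × 0.375 = 0.2651 in.
Total length L = 6.5 in; A_we = 0.2651 × 6.5 = 1.723 in².
F_nw = 0.6 F_EXX = 0.6 × 90 = 54 ksi.
R_n = 54 × 1.723 = 93.06 kip; R_n/Ω = 93.06/2.0 = 46.53 kip.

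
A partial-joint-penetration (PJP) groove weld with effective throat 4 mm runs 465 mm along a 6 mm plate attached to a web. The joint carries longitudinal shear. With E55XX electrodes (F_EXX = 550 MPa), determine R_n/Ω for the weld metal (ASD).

R_n/Ω ≈ 307 kN

Effective throat (given) t_e = 4 mm.
A_we = 4 × 465 = 1860 mm².
F_nw = 0.6 F_EXX = 330 MPa.
R_n/Ω = (330 × 1860) / 2.0 × 10⁻³ = 306.9 kN.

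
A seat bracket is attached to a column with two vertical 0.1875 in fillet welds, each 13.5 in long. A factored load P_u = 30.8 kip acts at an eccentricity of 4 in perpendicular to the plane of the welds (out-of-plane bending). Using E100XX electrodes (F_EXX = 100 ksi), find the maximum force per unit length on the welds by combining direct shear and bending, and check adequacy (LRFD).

L_w = 2 × 13.5 = 27 in; section modulus (unit throat) S = 2 × L²/6 = 60.75 in².
Direct shear f_v = P/L_w = 30.8/27 = 1.141 kip/in.
Moment M = P × e = 30.8 × 4 = 123.2 kip·in; bending f_b = M/S = 2.028 kip/in.
f_max = √(f_v² + f_b²) = √(1.141² + 2.028²) = 2.327 kip/in.
φr_n = 0.75 × 0.6 × 100 × (0.707 × 0.1875) = 5.965 kip/in → adequate.

f_max ≈ 2.33 kip/in; adequate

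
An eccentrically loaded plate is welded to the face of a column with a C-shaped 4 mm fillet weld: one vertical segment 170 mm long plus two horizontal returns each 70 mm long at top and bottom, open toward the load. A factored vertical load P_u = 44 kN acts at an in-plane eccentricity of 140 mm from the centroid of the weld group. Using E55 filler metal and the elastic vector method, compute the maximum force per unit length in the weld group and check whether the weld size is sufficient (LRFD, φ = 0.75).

f_max ≈ 486 N/mm; adequate

E55XX → F_EXX = 550 MPa.
Total weld length L_w = 310 mm. Treat welds as unit-width lines.
Centroid: x̄ = 2×70×35 / 310 = 15.81 mm from the vertical weld.
Polar moment about centroid: J = I_x + I_y = [170³/12 + 2×70×85²] + [170×15.81² + 2(70³/12 + 70×19.19²)] = 1572000 mm³.
Direct shear f_v = P/L_w = 44×10³ / 310 = 141.9 N/mm (vertical).
Torsion M = P·e = 44×10³ × 140 = 6160000 N·mm.
Critical point at (x, y) = (54.19, 85) from centroid. f_tx = M·y/J = 333.1 N/mm; f_ty = M·x/J = 212.3 N/mm.
Resultant f_max = √[f_tx² + (f_v + f_ty)²] = √[333.1² + (141.9 + 212.3)²] = 486.2 N/mm.
Capacity per unit length: φr_n = 0.75 × 0.6 × 550 × (0.707 × 4) = 699.9 N/mm.
486.2 ≤ 699.9 → adequate.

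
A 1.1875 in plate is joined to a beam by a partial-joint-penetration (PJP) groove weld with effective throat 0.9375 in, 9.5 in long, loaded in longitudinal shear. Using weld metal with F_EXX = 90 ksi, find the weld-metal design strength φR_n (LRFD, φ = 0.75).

Effective throat (given) t_e = 0.9375 in.
A_we = 0.9375 × 9.5 = 8.906 in².
F_nw = 0.6 F_EXX = 54 ksi.
φR_n = 0.75 × 54 × 8.906 = 360.7 kips.

φR_n ≈ 361 kips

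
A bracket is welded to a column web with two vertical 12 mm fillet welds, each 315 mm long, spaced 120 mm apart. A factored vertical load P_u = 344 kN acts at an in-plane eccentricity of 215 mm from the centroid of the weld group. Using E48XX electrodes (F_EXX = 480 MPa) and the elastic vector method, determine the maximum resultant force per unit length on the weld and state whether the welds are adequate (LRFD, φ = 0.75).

Total weld length L_w = 630 mm. Treat welds as unit-width lines.
Polar moment about centroid: J = 2[d³/12 + d(b/2)²] = 2[315³/12 + 315×60²] = 7477000 mm³.
Direct shear f_v = P/L_w = 344×10³ / 630 = 546 N/mm (vertical).
Torsion M = P·e = 344×10³ × 215 = 73960000 N·mm.
Critical point at (x, y) = (60, 157.5) from centroid. f_tx = M·y/J = 1558 N/mm; f_ty = M·x/J = 593.5 N/mm.
Resultant f_max = √[f_tx² + (f_v + f_ty)²] = √[1558² + (546 + 593.5)²] = 1930 N/mm.
Capacity per unit length: φr_n = 0.75 × 0.6 × 480 × (0.707 × 12) = 1833 N/mm.
1930 > 1833 → NOT adequate.

f_max ≈ 1930 N/mm; NOT adequate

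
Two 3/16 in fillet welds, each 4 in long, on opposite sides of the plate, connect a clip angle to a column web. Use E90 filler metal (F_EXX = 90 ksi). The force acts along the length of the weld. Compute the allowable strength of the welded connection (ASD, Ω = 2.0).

R_n/Ω ≈ 28.6 kips

Effective throat t_e = 0.707 × 0.1875 = 0.1326 in.
Total length L = 8 in; A_we = 0.1326 × 8 = 1.06 in².
F_nw = 0.6 F_EXX = 0.6 × 90 = 54 ksi.
R_n = 54 × 1.06 = 57.27 kips; R_n/Ω = 57.27/2.0 = 28.63 kips.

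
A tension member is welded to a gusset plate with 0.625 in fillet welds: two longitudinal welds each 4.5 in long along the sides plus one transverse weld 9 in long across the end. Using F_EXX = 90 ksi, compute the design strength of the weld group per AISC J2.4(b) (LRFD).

t_e = 0.707 × 0.625 = 0.4419 in.
R_nwl = 0.6 × 90 × 0.4419 × 9 = 214.8 kips (longitudinal, 2 welds).
R_nwt = 0.6 × 90 × 0.4419 × 9 = 214.8 kips (transverse, base value).
(i) R_nwl + R_nwt = 429.5 kips; (ii) 0.85 R_nwl + 1.5 R_nwt = 504.7 kips.
R_n = max = 504.7 kips [governs: (ii)]; φR_n = 378.5 kips.

φR_n ≈ 378 kips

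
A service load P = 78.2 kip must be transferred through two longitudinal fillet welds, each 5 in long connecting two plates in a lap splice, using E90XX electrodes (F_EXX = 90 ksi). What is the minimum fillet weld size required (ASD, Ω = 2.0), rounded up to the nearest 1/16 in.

Total weld length L = 10 in.
Required throat t_e = P × Ω / (0.6 F_EXX × L) = 78.2 × 2.0 / (0.6 × 90 × 10) = 0.2896 in.
Required leg w = t_e / 0.707 = 0.4097 in → use 7/16 in.

w = 7/16 in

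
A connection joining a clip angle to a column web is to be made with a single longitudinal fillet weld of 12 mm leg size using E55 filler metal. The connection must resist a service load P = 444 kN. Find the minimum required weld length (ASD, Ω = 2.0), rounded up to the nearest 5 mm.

E55XX → F_EXX = 550 MPa.
Throat t_e = 0.707 × 12 = 8.484 mm.
r_n/Ω = (0.6 × 550 × 8.484) / 2.0 = 1400 N/mm = 1.4 kN/mm.
L_req = P / (r_n/Ω) = 444 / 1.4 = 317.2 mm total.
Round up → use L = 320 mm.

L = 320 mm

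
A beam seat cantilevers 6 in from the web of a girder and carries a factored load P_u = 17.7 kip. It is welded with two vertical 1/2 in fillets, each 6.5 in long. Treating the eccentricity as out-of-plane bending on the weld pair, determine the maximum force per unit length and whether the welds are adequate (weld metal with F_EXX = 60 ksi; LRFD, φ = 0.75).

L_w = 2 × 6.5 = 13 in; section modulus (unit throat) S = 2 × L²/6 = 14.08 in².
Direct shear f_v = P/L_w = 17.7/13 = 1.362 kip/in.
Moment M = P × e = 17.7 × 6 = 106.2 kip·in; bending f_b = M/S = 7.541 kip/in.
f_max = √(f_v² + f_b²) = √(1.362² + 7.541²) = 7.663 kip/in.
φr_n = 0.75 × 0.6 × 60 × (0.707 × 0.5) = 9.544 kip/in → adequate.

f_max ≈ 7.66 kip/in; adequate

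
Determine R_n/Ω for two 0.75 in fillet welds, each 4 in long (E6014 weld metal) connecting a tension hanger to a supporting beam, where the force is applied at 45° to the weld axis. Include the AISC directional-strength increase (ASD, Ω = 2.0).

E60XX → F_EXX = 60 ksi.
t_e = 0.707 × 0.75 = 0.5302 in; A_we = 0.5302 × 8 = 4.242 in².
Directional factor: 1.0 + 0.5 sin^1.5(45°) = 1.297.
F_nw = 0.6 × 60 × 1.297 = 46.7 ksi.
R_n/Ω = (46.7 × 4.242) / 2.0 = 99.06 kips.

R_n/Ω ≈ 99.1 kips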